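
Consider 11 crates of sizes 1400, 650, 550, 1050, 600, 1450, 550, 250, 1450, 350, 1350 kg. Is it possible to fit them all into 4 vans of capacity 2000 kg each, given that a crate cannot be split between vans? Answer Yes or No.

No

Total = 9650 kg; ⌈9650/2000⌉ = 5.
At least 5 vans are required, but only 4 are allowed.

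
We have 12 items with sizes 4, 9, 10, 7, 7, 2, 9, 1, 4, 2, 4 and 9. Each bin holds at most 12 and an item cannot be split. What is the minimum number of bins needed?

7

Total = 10 + 9 + 9 + 9 + 7 + 7 + 4 + 4 + 4 + 2 + 2 + 1 = 68.
Lower bound: ⌈68/12⌉ = 6 bins.
A packing using 7 bins:
  bin 1: 10 + 2 = 12
  bin 2: 9 + 2 + 1 = 12
  bin 3: 9 = 9
  bin 4: 9 = 9
  bin 5: 7 + 4 = 11
  bin 6: 7 + 4 = 11
  bin 7: 4 = 4
No arrangement into 6 bins stays within capacity, so 7 is optimal.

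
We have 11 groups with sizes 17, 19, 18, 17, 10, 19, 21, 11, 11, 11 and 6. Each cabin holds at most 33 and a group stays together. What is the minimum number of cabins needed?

Total = 21 + 19 + 19 + 18 + 17 + 17 + 11 + 11 + 11 + 10 + 6 = 160.
Lower bound: ⌈160/33⌉ = 5 cabins.
Also, 6 groups each exceed 33/2, and no two of those can share a cabin, so at least 6 cabins are needed.
A packing using 6 cabins:
  cabin 1: 21 + 11 = 32
  cabin 2: 19 + 11 = 30
  cabin 3: 19 + 11 = 30
  cabin 4: 18 + 10 = 28
  cabin 5: 17 + 6 = 23
  cabin 6: 17 = 17
This matches the lower bound, so 6 is optimal.

6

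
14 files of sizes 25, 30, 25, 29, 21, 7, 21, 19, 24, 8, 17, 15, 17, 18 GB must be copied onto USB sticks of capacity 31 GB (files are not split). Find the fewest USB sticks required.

12

Total = 30 + 29 + 25 + 25 + 24 + 21 + 21 + 19 + 18 + 17 + 17 + 15 + 8 + 7 = 276 GB.
Lower bound: ⌈276/31⌉ = 9 USB sticks.
Also, 11 files each exceed 31/2 GB, and no two of those can share a USB stick, so at least 11 USB sticks are needed.
A packing using 12 USB sticks:
  USB stick 1: 30 = 30
  USB stick 2: 29 = 29
  USB stick 3: 25 = 25
  USB stick 4: 25 = 25
  USB stick 5: 24 + 7 = 31
  USB stick 6: 21 + 8 = 29
  USB stick 7: 21 = 21
  USB stick 8: 19 = 19
  USB stick 9: 18 = 18
  USB stick 10: 17 = 17
  USB stick 11: 17 = 17
  USB stick 12: 15 = 15
No arrangement into 11 USB sticks stays within capacity, so 12 is optimal.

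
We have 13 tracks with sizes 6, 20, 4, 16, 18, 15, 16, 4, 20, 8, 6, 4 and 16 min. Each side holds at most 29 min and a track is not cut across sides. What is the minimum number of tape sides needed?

7

Total = 20 + 20 + 18 + 16 + 16 + 16 + 15 + 8 + 6 + 6 + 4 + 4 + 4 = 153 min.
Lower bound: ⌈153/29⌉ = 6 tape sides.
Also, 7 tracks each exceed 29/2 min, and no two of those can share a side, so at least 7 tape sides are needed.
A packing using 7 tape sides:
  side 1: 20 + 8 = 28
  side 2: 20 + 6 = 26
  side 3: 18 + 6 + 4 = 28
  side 4: 16 + 4 + 4 = 24
  side 5: 16 = 16
  side 6: 16 = 16
  side 7: 15 = 15
This matches the lower bound, so 7 is optimal.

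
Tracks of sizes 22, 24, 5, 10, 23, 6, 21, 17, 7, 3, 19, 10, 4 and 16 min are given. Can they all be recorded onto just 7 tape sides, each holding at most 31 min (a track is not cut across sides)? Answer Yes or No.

Yes

A valid assignment using 7 tape sides:
  side 1: 24 + 7 = 31
  side 2: 23 + 6 = 29
  side 3: 22 + 5 + 4 = 31
  side 4: 21 + 10 = 31
  side 5: 19 + 10 = 29
  side 6: 17 + 3 = 20
  side 7: 16 = 16
Every load is within 31 min, so 7 tape sides suffice.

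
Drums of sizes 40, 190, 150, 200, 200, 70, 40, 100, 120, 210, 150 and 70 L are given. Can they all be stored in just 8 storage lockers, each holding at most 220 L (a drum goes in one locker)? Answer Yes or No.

Yes

A valid assignment using 8 storage lockers:
  locker 1: 210 = 210
  locker 2: 200 = 200
  locker 3: 200 = 200
  locker 4: 190 = 190
  locker 5: 150 + 70 = 220
  locker 6: 150 + 70 = 220
  locker 7: 120 + 100 = 220
  locker 8: 40 + 40 = 80
Every load is within 220 L, so 8 storage lockers suffice.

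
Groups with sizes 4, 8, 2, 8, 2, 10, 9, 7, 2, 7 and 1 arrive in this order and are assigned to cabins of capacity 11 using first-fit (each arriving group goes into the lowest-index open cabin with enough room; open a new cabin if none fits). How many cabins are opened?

7

  4 → cabin 1 (new)  [load 4/11]
  8 → cabin 2 (new)  [load 8/11]
  2 → cabin 1  [load 6/11]
  8 → cabin 3 (new)  [load 8/11]
  2 → cabin 1  [load 8/11]
  10 → cabin 4 (new)  [load 10/11]
  9 → cabin 5 (new)  [load 9/11]
  7 → cabin 6 (new)  [load 7/11]
  2 → cabin 1  [load 10/11]
  7 → cabin 7 (new)  [load 7/11]
  1 → cabin 1  [load 11/11]
7 cabins opened.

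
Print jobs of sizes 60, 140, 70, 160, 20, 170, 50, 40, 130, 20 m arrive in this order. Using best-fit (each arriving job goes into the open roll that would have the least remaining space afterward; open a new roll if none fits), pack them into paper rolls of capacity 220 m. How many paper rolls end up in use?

4

  60 → roll 1 (new)  [load 60/220]
  140 → roll 1  [load 200/220]
  70 → roll 2 (new)  [load 70/220]
  160 → roll 3 (new)  [load 160/220]
  20 → roll 1  [load 220/220]
  170 → roll 4 (new)  [load 170/220]
  50 → roll 4  [load 220/220]
  40 → roll 3  [load 200/220]
  130 → roll 2  [load 200/220]
  20 → roll 2  [load 220/220]
4 paper rolls opened.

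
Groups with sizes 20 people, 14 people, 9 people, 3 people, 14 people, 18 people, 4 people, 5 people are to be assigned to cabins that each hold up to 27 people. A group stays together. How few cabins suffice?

4

Total = 20 + 18 + 14 + 14 + 9 + 5 + 4 + 3 = 87 people.
Lower bound: ⌈87/27⌉ = 4 cabins.
A packing using 4 cabins:
  cabin 1: 20 + 5 = 25
  cabin 2: 18 + 9 = 27
  cabin 3: 14 + 4 + 3 = 21
  cabin 4: 14 = 14
This matches the lower bound, so 4 is optimal.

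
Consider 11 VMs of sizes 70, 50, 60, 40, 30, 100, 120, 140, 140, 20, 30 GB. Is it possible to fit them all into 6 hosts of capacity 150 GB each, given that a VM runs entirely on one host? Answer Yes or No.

Yes

A valid assignment using 6 hosts:
  host 1: 140 = 140
  host 2: 140 = 140
  host 3: 120 + 30 = 150
  host 4: 100 + 50 = 150
  host 5: 70 + 60 + 20 = 150
  host 6: 40 + 30 = 70
Every load is within 150 GB, so 6 hosts suffice.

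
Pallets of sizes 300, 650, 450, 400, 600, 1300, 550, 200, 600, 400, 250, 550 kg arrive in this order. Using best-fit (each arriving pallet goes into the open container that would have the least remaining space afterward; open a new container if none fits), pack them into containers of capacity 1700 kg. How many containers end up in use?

  300 → container 1 (new)  [load 300/1700]
  650 → container 1  [load 950/1700]
  450 → container 1  [load 1400/1700]
  400 → container 2 (new)  [load 400/1700]
  600 → container 2  [load 1000/1700]
  1300 → container 3 (new)  [load 1300/1700]
  550 → container 2  [load 1550/1700]
  200 → container 1  [load 1600/1700]
  600 → container 4 (new)  [load 600/1700]
  400 → container 3  [load 1700/1700]
  250 → container 4  [load 850/1700]
  550 → container 4  [load 1400/1700]
4 containers opened.

4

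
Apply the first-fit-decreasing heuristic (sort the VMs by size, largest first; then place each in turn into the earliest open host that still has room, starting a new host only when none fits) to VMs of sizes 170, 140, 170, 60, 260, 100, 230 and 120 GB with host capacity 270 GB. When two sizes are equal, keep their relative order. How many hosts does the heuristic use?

Sorted descending: 260, 230, 170, 170, 140, 120, 100, 60.
  260 → host 1 (new)  [load 260/270]
  230 → host 2 (new)  [load 230/270]
  170 → host 3 (new)  [load 170/270]
  170 → host 4 (new)  [load 170/270]
  140 → host 5 (new)  [load 140/270]
  120 → host 5  [load 260/270]
  100 → host 3  [load 270/270]
  60 → host 4  [load 230/270]
5 hosts opened.

5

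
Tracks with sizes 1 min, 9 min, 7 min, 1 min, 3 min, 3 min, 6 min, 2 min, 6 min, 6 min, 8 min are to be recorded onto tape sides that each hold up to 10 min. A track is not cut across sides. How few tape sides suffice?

Total = 9 + 8 + 7 + 6 + 6 + 6 + 3 + 3 + 2 + 1 + 1 = 52 min.
Lower bound: ⌈52/10⌉ = 6 tape sides.
A packing using 6 tape sides:
  side 1: 9 + 1 = 10
  side 2: 8 + 2 = 10
  side 3: 7 + 3 = 10
  side 4: 6 + 3 + 1 = 10
  side 5: 6 = 6
  side 6: 6 = 6
This matches the lower bound, so 6 is optimal.

6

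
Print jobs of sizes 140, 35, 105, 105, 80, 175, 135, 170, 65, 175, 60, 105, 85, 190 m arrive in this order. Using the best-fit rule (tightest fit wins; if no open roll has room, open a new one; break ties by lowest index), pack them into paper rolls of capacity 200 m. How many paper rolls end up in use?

  140 → roll 1 (new)  [load 140/200]
  35 → roll 1  [load 175/200]
  105 → roll 2 (new)  [load 105/200]
  105 → roll 3 (new)  [load 105/200]
  80 → roll 2  [load 185/200]
  175 → roll 4 (new)  [load 175/200]
  135 → roll 5 (new)  [load 135/200]
  170 → roll 6 (new)  [load 170/200]
  65 → roll 5  [load 200/200]
  175 → roll 7 (new)  [load 175/200]
  60 → roll 3  [load 165/200]
  105 → roll 8 (new)  [load 105/200]
  85 → roll 8  [load 190/200]
  190 → roll 9 (new)  [load 190/200]
9 paper rolls opened.

9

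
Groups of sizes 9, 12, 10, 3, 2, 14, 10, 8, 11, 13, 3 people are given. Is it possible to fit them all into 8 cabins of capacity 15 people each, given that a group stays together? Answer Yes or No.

A valid assignment using 8 cabins:
  cabin 1: 14 = 14
  cabin 2: 13 + 2 = 15
  cabin 3: 12 + 3 = 15
  cabin 4: 11 + 3 = 14
  cabin 5: 10 = 10
  cabin 6: 10 = 10
  cabin 7: 9 = 9
  cabin 8: 8 = 8
Every load is within 15 people, so 8 cabins suffice.

Yes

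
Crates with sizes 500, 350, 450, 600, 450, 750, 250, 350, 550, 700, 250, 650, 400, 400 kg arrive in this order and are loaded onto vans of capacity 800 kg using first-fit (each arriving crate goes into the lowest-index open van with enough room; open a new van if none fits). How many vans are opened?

9

  500 → van 1 (new)  [load 500/800]
  350 → van 2 (new)  [load 350/800]
  450 → van 2  [load 800/800]
  600 → van 3 (new)  [load 600/800]
  450 → van 4 (new)  [load 450/800]
  750 → van 5 (new)  [load 750/800]
  250 → van 1  [load 750/800]
  350 → van 4  [load 800/800]
  550 → van 6 (new)  [load 550/800]
  700 → van 7 (new)  [load 700/800]
  250 → van 6  [load 800/800]
  650 → van 8 (new)  [load 650/800]
  400 → van 9 (new)  [load 400/800]
  400 → van 9  [load 800/800]
9 vans opened.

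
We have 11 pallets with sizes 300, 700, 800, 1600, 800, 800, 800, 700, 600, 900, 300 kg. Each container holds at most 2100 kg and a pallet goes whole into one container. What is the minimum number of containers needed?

5

Total = 1600 + 900 + 800 + 800 + 800 + 800 + 700 + 700 + 600 + 300 + 300 = 8300 kg.
Lower bound: ⌈8300/2100⌉ = 4 containers.
A packing using 5 containers:
  container 1: 1600 + 300 = 1900
  container 2: 900 + 800 + 300 = 2000
  container 3: 800 + 800 = 1600
  container 4: 800 + 700 + 600 = 2100
  container 5: 700 = 700
No arrangement into 4 containers stays within capacity, so 5 is optimal.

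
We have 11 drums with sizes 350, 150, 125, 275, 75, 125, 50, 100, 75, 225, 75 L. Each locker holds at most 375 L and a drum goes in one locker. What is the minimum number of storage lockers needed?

Total = 350 + 275 + 225 + 150 + 125 + 125 + 100 + 75 + 75 + 75 + 50 = 1625 L.
Lower bound: ⌈1625/375⌉ = 5 storage lockers.
A packing using 5 storage lockers:
  locker 1: 350 = 350
  locker 2: 275 + 100 = 375
  locker 3: 225 + 150 = 375
  locker 4: 125 + 125 + 75 + 50 = 375
  locker 5: 75 + 75 = 150
This matches the lower bound, so 5 is optimal.

5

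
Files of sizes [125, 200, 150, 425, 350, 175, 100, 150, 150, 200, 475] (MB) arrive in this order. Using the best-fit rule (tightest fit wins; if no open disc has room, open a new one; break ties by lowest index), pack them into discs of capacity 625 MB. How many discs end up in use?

5

  125 → disc 1 (new)  [load 125/625]
  200 → disc 1  [load 325/625]
  150 → disc 1  [load 475/625]
  425 → disc 2 (new)  [load 425/625]
  350 → disc 3 (new)  [load 350/625]
  175 → disc 2  [load 600/625]
  100 → disc 1  [load 575/625]
  150 → disc 3  [load 500/625]
  150 → disc 4 (new)  [load 150/625]
  200 → disc 4  [load 350/625]
  475 → disc 5 (new)  [load 475/625]
5 discs opened.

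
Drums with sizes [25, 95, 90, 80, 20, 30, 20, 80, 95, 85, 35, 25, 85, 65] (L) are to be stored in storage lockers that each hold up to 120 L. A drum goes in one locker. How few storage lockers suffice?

8

Total = 95 + 95 + 90 + 85 + 85 + 80 + 80 + 65 + 35 + 30 + 25 + 25 + 20 + 20 = 830 L.
Lower bound: ⌈830/120⌉ = 7 storage lockers.
Also, 8 drums each exceed 60 L, and no two of those can share a locker, so at least 8 storage lockers are needed.
A packing using 8 storage lockers:
  locker 1: 95 + 25 = 120
  locker 2: 95 + 25 = 120
  locker 3: 90 + 30 = 120
  locker 4: 85 + 35 = 120
  locker 5: 85 + 20 = 105
  locker 6: 80 + 20 = 100
  locker 7: 80 = 80
  locker 8: 65 = 65
This matches the lower bound, so 8 is optimal.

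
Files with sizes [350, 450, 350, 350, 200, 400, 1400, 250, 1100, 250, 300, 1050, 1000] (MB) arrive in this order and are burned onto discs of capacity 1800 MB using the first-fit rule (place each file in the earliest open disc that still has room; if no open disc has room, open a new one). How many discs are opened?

  350 → disc 1 (new)  [load 350/1800]
  450 → disc 1  [load 800/1800]
  350 → disc 1  [load 1150/1800]
  350 → disc 1  [load 1500/1800]
  200 → disc 1  [load 1700/1800]
  400 → disc 2 (new)  [load 400/1800]
  1400 → disc 2  [load 1800/1800]
  250 → disc 3 (new)  [load 250/1800]
  1100 → disc 3  [load 1350/1800]
  250 → disc 3  [load 1600/1800]
  300 → disc 4 (new)  [load 300/1800]
  1050 → disc 4  [load 1350/1800]
  1000 → disc 5 (new)  [load 1000/1800]
5 discs opened.

5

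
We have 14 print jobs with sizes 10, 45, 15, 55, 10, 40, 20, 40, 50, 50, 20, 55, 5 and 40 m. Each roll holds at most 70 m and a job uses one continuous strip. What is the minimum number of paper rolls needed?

Total = 55 + 55 + 50 + 50 + 45 + 40 + 40 + 40 + 20 + 20 + 15 + 10 + 10 + 5 = 455 m.
Lower bound: ⌈455/70⌉ = 7 paper rolls.
Also, 8 print jobs each exceed 35 m, and no two of those can share a roll, so at least 8 paper rolls are needed.
A packing using 8 paper rolls:
  roll 1: 55 + 15 = 70
  roll 2: 55 + 10 + 5 = 70
  roll 3: 50 + 20 = 70
  roll 4: 50 + 20 = 70
  roll 5: 45 + 10 = 55
  roll 6: 40 = 40
  roll 7: 40 = 40
  roll 8: 40 = 40
This matches the lower bound, so 8 is optimal.

8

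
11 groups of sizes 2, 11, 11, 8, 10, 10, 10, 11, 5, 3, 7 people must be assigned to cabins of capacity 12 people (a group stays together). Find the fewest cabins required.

8

Total = 11 + 11 + 11 + 10 + 10 + 10 + 8 + 7 + 5 + 3 + 2 = 88 people.
Lower bound: ⌈88/12⌉ = 8 cabins.
A packing using 8 cabins:
  cabin 1: 11 = 11
  cabin 2: 11 = 11
  cabin 3: 11 = 11
  cabin 4: 10 + 2 = 12
  cabin 5: 10 = 10
  cabin 6: 10 = 10
  cabin 7: 8 + 3 = 11
  cabin 8: 7 + 5 = 12
This matches the lower bound, so 8 is optimal.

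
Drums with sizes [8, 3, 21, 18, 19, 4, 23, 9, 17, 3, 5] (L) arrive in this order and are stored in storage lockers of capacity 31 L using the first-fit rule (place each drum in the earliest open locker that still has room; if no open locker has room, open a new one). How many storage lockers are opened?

  8 → locker 1 (new)  [load 8/31]
  3 → locker 1  [load 11/31]
  21 → locker 2 (new)  [load 21/31]
  18 → locker 1  [load 29/31]
  19 → locker 3 (new)  [load 19/31]
  4 → locker 2  [load 25/31]
  23 → locker 4 (new)  [load 23/31]
  9 → locker 3  [load 28/31]
  17 → locker 5 (new)  [load 17/31]
  3 → locker 2  [load 28/31]
  5 → locker 4  [load 28/31]
5 storage lockers opened.

5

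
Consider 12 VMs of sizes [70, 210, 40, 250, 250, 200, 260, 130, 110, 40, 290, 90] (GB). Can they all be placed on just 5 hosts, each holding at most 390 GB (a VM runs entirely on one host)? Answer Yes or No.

No

Total = 1940 GB; ⌈1940/390⌉ = 5.
6 VMs each exceed half the capacity and cannot share a host, forcing at least 6 hosts.
At least 6 hosts are required, but only 5 are allowed.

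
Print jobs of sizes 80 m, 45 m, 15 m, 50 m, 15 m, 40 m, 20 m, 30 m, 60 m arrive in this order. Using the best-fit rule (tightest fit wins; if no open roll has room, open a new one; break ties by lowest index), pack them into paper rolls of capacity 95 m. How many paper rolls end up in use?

  80 → roll 1 (new)  [load 80/95]
  45 → roll 2 (new)  [load 45/95]
  15 → roll 1  [load 95/95]
  50 → roll 2  [load 95/95]
  15 → roll 3 (new)  [load 15/95]
  40 → roll 3  [load 55/95]
  20 → roll 3  [load 75/95]
  30 → roll 4 (new)  [load 30/95]
  60 → roll 4  [load 90/95]
4 paper rolls opened.

4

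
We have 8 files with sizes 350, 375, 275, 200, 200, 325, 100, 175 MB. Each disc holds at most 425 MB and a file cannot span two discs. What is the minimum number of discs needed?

6

Total = 375 + 350 + 325 + 275 + 200 + 200 + 175 + 100 = 2000 MB.
Lower bound: ⌈2000/425⌉ = 5 discs.
A packing using 6 discs:
  disc 1: 375 = 375
  disc 2: 350 = 350
  disc 3: 325 + 100 = 425
  disc 4: 275 = 275
  disc 5: 200 + 200 = 400
  disc 6: 175 = 175
No arrangement into 5 discs stays within capacity, so 6 is optimal.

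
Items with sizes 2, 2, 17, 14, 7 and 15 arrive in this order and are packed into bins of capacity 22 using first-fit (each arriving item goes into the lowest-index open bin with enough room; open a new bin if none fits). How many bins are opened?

3

  2 → bin 1 (new)  [load 2/22]
  2 → bin 1  [load 4/22]
  17 → bin 1  [load 21/22]
  14 → bin 2 (new)  [load 14/22]
  7 → bin 2  [load 21/22]
  15 → bin 3 (new)  [load 15/22]
3 bins opened.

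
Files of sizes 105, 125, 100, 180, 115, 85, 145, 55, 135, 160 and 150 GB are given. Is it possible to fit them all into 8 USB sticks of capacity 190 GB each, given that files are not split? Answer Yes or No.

Total = 1355 GB; ⌈1355/190⌉ = 8.
9 files each exceed half the capacity and cannot share a USB stick, forcing at least 9 USB sticks.
At least 9 USB sticks are required, but only 8 are allowed.

No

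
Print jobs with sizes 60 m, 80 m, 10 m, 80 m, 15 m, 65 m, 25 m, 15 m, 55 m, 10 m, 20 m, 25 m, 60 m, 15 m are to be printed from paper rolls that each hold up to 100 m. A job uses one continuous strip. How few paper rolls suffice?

6

Total = 80 + 80 + 65 + 60 + 60 + 55 + 25 + 25 + 20 + 15 + 15 + 15 + 10 + 10 = 535 m.
Lower bound: ⌈535/100⌉ = 6 paper rolls.
A packing using 6 paper rolls:
  roll 1: 80 + 20 = 100
  roll 2: 80 + 15 = 95
  roll 3: 65 + 25 + 10 = 100
  roll 4: 60 + 25 + 15 = 100
  roll 5: 60 + 15 + 10 = 85
  roll 6: 55 = 55
This matches the lower bound, so 6 is optimal.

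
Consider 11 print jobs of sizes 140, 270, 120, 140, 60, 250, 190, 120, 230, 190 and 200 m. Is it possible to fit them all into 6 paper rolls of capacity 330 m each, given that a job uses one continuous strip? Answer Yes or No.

Total = 1910 m; ⌈1910/330⌉ = 6.
The bound of 6 does not rule out 6, but exhaustive search shows no assignment into 6 paper rolls of capacity 330 m exists — the minimum is 7.

No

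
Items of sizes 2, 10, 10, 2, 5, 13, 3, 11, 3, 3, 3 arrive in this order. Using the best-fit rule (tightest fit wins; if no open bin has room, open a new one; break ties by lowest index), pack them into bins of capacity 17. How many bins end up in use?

  2 → bin 1 (new)  [load 2/17]
  10 → bin 1  [load 12/17]
  10 → bin 2 (new)  [load 10/17]
  2 → bin 1  [load 14/17]
  5 → bin 2  [load 15/17]
  13 → bin 3 (new)  [load 13/17]
  3 → bin 1  [load 17/17]
  11 → bin 4 (new)  [load 11/17]
  3 → bin 3  [load 16/17]
  3 → bin 4  [load 14/17]
  3 → bin 4  [load 17/17]
4 bins opened.

4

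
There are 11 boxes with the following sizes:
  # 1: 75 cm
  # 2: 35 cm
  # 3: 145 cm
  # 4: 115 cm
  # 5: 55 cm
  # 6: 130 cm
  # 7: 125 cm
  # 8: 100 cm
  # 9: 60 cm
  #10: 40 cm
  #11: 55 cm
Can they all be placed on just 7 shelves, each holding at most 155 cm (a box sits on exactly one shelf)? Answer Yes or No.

Yes

A valid assignment using 7 shelves:
  shelf 1: 145 = 145
  shelf 2: 130 = 130
  shelf 3: 125 = 125
  shelf 4: 115 + 40 = 155
  shelf 5: 100 + 55 = 155
  shelf 6: 75 + 60 = 135
  shelf 7: 55 + 35 = 90
Every load is within 155 cm, so 7 shelves suffice.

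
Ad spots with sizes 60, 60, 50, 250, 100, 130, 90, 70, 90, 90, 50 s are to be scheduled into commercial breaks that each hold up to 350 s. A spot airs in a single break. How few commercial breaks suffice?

3

Total = 250 + 130 + 100 + 90 + 90 + 90 + 70 + 60 + 60 + 50 + 50 = 1040 s.
Lower bound: ⌈1040/350⌉ = 3 commercial breaks.
A packing using 3 commercial breaks:
  break 1: 250 + 100 = 350
  break 2: 130 + 90 + 70 + 60 = 350
  break 3: 90 + 90 + 60 + 50 + 50 = 340
This matches the lower bound, so 3 is optimal.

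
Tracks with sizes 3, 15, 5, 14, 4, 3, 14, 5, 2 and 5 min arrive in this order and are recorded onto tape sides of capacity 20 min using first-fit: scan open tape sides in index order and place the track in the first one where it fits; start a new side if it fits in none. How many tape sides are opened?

4

  3 → side 1 (new)  [load 3/20]
  15 → side 1  [load 18/20]
  5 → side 2 (new)  [load 5/20]
  14 → side 2  [load 19/20]
  4 → side 3 (new)  [load 4/20]
  3 → side 3  [load 7/20]
  14 → side 4 (new)  [load 14/20]
  5 → side 3  [load 12/20]
  2 → side 1  [load 20/20]
  5 → side 3  [load 17/20]
4 tape sides opened.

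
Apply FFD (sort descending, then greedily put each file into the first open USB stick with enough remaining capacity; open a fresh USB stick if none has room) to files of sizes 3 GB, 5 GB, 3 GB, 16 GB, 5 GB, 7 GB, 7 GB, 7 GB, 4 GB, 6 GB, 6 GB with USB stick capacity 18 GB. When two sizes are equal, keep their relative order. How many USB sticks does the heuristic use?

Sorted descending: 16, 7, 7, 7, 6, 6, 5, 5, 4, 3, 3.
  16 → USB stick 1 (new)  [load 16/18]
  7 → USB stick 2 (new)  [load 7/18]
  7 → USB stick 2  [load 14/18]
  7 → USB stick 3 (new)  [load 7/18]
  6 → USB stick 3  [load 13/18]
  6 → USB stick 4 (new)  [load 6/18]
  5 → USB stick 3  [load 18/18]
  5 → USB stick 4  [load 11/18]
  4 → USB stick 2  [load 18/18]
  3 → USB stick 4  [load 14/18]
  3 → USB stick 4  [load 17/18]
4 USB sticks opened.

4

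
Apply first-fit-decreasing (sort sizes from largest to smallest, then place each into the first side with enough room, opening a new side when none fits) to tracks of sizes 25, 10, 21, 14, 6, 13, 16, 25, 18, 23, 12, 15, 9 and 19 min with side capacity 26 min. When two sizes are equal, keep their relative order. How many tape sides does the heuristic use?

Sorted descending: 25, 25, 23, 21, 19, 18, 16, 15, 14, 13, 12, 10, 9, 6.
  25 → side 1 (new)  [load 25/26]
  25 → side 2 (new)  [load 25/26]
  23 → side 3 (new)  [load 23/26]
  21 → side 4 (new)  [load 21/26]
  19 → side 5 (new)  [load 19/26]
  18 → side 6 (new)  [load 18/26]
  16 → side 7 (new)  [load 16/26]
  15 → side 8 (new)  [load 15/26]
  14 → side 9 (new)  [load 14/26]
  13 → side 10 (new)  [load 13/26]
  12 → side 9  [load 26/26]
  10 → side 7  [load 26/26]
  9 → side 8  [load 24/26]
  6 → side 5  [load 25/26]
10 tape sides opened.

10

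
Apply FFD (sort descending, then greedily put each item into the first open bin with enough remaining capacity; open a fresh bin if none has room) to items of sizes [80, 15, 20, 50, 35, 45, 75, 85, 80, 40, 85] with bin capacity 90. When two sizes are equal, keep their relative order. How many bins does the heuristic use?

Sorted descending: 85, 85, 80, 80, 75, 50, 45, 40, 35, 20, 15.
  85 → bin 1 (new)  [load 85/90]
  85 → bin 2 (new)  [load 85/90]
  80 → bin 3 (new)  [load 80/90]
  80 → bin 4 (new)  [load 80/90]
  75 → bin 5 (new)  [load 75/90]
  50 → bin 6 (new)  [load 50/90]
  45 → bin 7 (new)  [load 45/90]
  40 → bin 6  [load 90/90]
  35 → bin 7  [load 80/90]
  20 → bin 8 (new)  [load 20/90]
  15 → bin 5  [load 90/90]
8 bins opened.

8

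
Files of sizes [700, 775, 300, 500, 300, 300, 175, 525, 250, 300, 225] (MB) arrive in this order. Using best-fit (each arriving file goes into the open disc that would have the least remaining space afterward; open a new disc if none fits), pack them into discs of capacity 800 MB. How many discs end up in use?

  700 → disc 1 (new)  [load 700/800]
  775 → disc 2 (new)  [load 775/800]
  300 → disc 3 (new)  [load 300/800]
  500 → disc 3  [load 800/800]
  300 → disc 4 (new)  [load 300/800]
  300 → disc 4  [load 600/800]
  175 → disc 4  [load 775/800]
  525 → disc 5 (new)  [load 525/800]
  250 → disc 5  [load 775/800]
  300 → disc 6 (new)  [load 300/800]
  225 → disc 6  [load 525/800]
6 discs opened.

6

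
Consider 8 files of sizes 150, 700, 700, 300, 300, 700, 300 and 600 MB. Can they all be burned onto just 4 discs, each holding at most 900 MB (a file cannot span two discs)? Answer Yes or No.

Total = 3750 MB; ⌈3750/900⌉ = 5.
At least 5 discs are required, but only 4 are allowed.

No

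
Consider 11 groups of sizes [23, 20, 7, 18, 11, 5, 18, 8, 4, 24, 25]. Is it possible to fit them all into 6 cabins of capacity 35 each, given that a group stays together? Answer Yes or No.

Yes

A valid assignment using 6 cabins:
  cabin 1: 25 + 8 = 33
  cabin 2: 24 + 11 = 35
  cabin 3: 23 + 7 + 5 = 35
  cabin 4: 20 + 4 = 24
  cabin 5: 18 = 18
  cabin 6: 18 = 18
Every load is within 35, so 6 cabins suffice.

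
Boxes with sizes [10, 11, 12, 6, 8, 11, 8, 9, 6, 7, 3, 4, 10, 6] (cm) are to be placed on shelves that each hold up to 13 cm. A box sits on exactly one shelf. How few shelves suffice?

Total = 12 + 11 + 11 + 10 + 10 + 9 + 8 + 8 + 7 + 6 + 6 + 6 + 4 + 3 = 111 cm.
Lower bound: ⌈111/13⌉ = 9 shelves.
A packing using 10 shelves:
  shelf 1: 12 = 12
  shelf 2: 11 = 11
  shelf 3: 11 = 11
  shelf 4: 10 + 3 = 13
  shelf 5: 10 = 10
  shelf 6: 9 + 4 = 13
  shelf 7: 8 = 8
  shelf 8: 8 = 8
  shelf 9: 7 + 6 = 13
  shelf 10: 6 + 6 = 12
No arrangement into 9 shelves stays within capacity, so 10 is optimal.

10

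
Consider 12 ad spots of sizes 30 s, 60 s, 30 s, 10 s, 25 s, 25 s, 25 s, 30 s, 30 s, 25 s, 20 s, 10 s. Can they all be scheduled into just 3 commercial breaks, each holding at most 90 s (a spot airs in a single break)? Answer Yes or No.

No

Total = 320 s; ⌈320/90⌉ = 4.
At least 4 commercial breaks are required, but only 3 are allowed.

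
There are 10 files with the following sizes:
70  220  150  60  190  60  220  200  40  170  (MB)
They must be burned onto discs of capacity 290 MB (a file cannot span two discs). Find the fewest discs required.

6

Total = 220 + 220 + 200 + 190 + 170 + 150 + 70 + 60 + 60 + 40 = 1380 MB.
Lower bound: ⌈1380/290⌉ = 5 discs.
Also, 6 files each exceed 145 MB, and no two of those can share a disc, so at least 6 discs are needed.
A packing using 6 discs:
  disc 1: 220 + 70 = 290
  disc 2: 220 + 60 = 280
  disc 3: 200 + 60 = 260
  disc 4: 190 + 40 = 230
  disc 5: 170 = 170
  disc 6: 150 = 150
This matches the lower bound, so 6 is optimal.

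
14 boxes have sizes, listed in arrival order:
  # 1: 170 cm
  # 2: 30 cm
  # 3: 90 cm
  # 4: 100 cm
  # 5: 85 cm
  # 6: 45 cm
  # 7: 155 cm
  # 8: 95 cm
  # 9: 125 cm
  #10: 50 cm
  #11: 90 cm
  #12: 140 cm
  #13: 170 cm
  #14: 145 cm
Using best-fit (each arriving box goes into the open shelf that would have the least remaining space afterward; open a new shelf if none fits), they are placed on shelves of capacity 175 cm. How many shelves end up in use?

  170 → shelf 1 (new)  [load 170/175]
  30 → shelf 2 (new)  [load 30/175]
  90 → shelf 2  [load 120/175]
  100 → shelf 3 (new)  [load 100/175]
  85 → shelf 4 (new)  [load 85/175]
  45 → shelf 2  [load 165/175]
  155 → shelf 5 (new)  [load 155/175]
  95 → shelf 6 (new)  [load 95/175]
  125 → shelf 7 (new)  [load 125/175]
  50 → shelf 7  [load 175/175]
  90 → shelf 4  [load 175/175]
  140 → shelf 8 (new)  [load 140/175]
  170 → shelf 9 (new)  [load 170/175]
  145 → shelf 10 (new)  [load 145/175]
10 shelves opened.

10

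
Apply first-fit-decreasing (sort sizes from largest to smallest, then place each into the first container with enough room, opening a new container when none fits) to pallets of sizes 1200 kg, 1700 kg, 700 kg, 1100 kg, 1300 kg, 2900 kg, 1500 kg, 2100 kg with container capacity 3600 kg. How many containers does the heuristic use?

Sorted descending: 2900, 2100, 1700, 1500, 1300, 1200, 1100, 700.
  2900 → container 1 (new)  [load 2900/3600]
  2100 → container 2 (new)  [load 2100/3600]
  1700 → container 3 (new)  [load 1700/3600]
  1500 → container 2  [load 3600/3600]
  1300 → container 3  [load 3000/3600]
  1200 → container 4 (new)  [load 1200/3600]
  1100 → container 4  [load 2300/3600]
  700 → container 1  [load 3600/3600]
4 containers opened.

4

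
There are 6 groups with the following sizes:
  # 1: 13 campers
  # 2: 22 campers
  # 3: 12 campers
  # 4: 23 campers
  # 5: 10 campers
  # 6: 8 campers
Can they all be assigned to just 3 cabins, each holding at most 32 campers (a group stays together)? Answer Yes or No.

A valid assignment using 3 cabins:
  cabin 1: 23 + 8 = 31
  cabin 2: 22 + 10 = 32
  cabin 3: 13 + 12 = 25
Every load is within 32 campers, so 3 cabins suffice.

Yes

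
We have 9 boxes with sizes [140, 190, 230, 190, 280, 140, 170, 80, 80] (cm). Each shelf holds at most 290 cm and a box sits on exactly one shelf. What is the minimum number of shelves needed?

Total = 280 + 230 + 190 + 190 + 170 + 140 + 140 + 80 + 80 = 1500 cm.
Lower bound: ⌈1500/290⌉ = 6 shelves.
A packing using 6 shelves:
  shelf 1: 280 = 280
  shelf 2: 230 = 230
  shelf 3: 190 + 80 = 270
  shelf 4: 190 + 80 = 270
  shelf 5: 170 = 170
  shelf 6: 140 + 140 = 280
This matches the lower bound, so 6 is optimal.

6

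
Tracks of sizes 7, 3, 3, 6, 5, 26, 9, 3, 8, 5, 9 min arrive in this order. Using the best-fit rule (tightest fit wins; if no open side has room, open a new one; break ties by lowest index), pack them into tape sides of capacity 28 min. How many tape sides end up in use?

  7 → side 1 (new)  [load 7/28]
  3 → side 1  [load 10/28]
  3 → side 1  [load 13/28]
  6 → side 1  [load 19/28]
  5 → side 1  [load 24/28]
  26 → side 2 (new)  [load 26/28]
  9 → side 3 (new)  [load 9/28]
  3 → side 1  [load 27/28]
  8 → side 3  [load 17/28]
  5 → side 3  [load 22/28]
  9 → side 4 (new)  [load 9/28]
4 tape sides opened.

4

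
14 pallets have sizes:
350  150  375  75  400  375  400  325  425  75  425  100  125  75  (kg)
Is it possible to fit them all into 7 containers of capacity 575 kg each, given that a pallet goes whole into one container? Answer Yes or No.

No

Total = 3675 kg; ⌈3675/575⌉ = 7.
8 pallets each exceed half the capacity and cannot share a container, forcing at least 8 containers.
At least 8 containers are required, but only 7 are allowed.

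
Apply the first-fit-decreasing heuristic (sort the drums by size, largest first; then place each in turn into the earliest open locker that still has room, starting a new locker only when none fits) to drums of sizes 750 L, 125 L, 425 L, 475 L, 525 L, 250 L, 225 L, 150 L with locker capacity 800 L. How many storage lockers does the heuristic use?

4

Sorted descending: 750, 525, 475, 425, 250, 225, 150, 125.
  750 → locker 1 (new)  [load 750/800]
  525 → locker 2 (new)  [load 525/800]
  475 → locker 3 (new)  [load 475/800]
  425 → locker 4 (new)  [load 425/800]
  250 → locker 2  [load 775/800]
  225 → locker 3  [load 700/800]
  150 → locker 4  [load 575/800]
  125 → locker 4  [load 700/800]
4 storage lockers opened.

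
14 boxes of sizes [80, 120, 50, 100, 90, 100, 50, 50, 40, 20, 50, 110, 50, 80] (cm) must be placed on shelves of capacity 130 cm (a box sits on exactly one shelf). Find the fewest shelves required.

9

Total = 120 + 110 + 100 + 100 + 90 + 80 + 80 + 50 + 50 + 50 + 50 + 50 + 40 + 20 = 990 cm.
Lower bound: ⌈990/130⌉ = 8 shelves.
A packing using 9 shelves:
  shelf 1: 120 = 120
  shelf 2: 110 + 20 = 130
  shelf 3: 100 = 100
  shelf 4: 100 = 100
  shelf 5: 90 + 40 = 130
  shelf 6: 80 + 50 = 130
  shelf 7: 80 + 50 = 130
  shelf 8: 50 + 50 = 100
  shelf 9: 50 = 50
No arrangement into 8 shelves stays within capacity, so 9 is optimal.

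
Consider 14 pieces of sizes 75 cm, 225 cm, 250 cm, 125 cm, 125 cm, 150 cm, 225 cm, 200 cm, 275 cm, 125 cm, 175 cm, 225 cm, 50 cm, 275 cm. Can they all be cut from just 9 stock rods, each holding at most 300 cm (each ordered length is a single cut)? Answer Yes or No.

No

Total = 2500 cm; ⌈2500/300⌉ = 9.
The bound of 9 does not rule out 9, but exhaustive search shows no assignment into 9 stock rods of capacity 300 cm exists — the minimum is 10.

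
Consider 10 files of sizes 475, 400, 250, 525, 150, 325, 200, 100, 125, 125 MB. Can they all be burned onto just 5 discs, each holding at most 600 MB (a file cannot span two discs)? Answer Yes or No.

Yes

A valid assignment using 5 discs:
  disc 1: 525 = 525
  disc 2: 475 + 125 = 600
  disc 3: 400 + 200 = 600
  disc 4: 325 + 250 = 575
  disc 5: 150 + 125 + 100 = 375
Every load is within 600 MB, so 5 discs suffice.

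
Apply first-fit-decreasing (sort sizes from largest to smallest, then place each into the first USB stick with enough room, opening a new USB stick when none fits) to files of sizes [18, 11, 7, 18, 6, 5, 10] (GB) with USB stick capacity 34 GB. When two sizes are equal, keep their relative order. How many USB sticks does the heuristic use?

Sorted descending: 18, 18, 11, 10, 7, 6, 5.
  18 → USB stick 1 (new)  [load 18/34]
  18 → USB stick 2 (new)  [load 18/34]
  11 → USB stick 1  [load 29/34]
  10 → USB stick 2  [load 28/34]
  7 → USB stick 3 (new)  [load 7/34]
  6 → USB stick 2  [load 34/34]
  5 → USB stick 1  [load 34/34]
3 USB sticks opened.

3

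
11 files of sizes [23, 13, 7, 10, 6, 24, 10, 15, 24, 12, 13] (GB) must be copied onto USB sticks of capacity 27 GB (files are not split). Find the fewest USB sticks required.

7

Total = 24 + 24 + 23 + 15 + 13 + 13 + 12 + 10 + 10 + 7 + 6 = 157 GB.
Lower bound: ⌈157/27⌉ = 6 USB sticks.
A packing using 7 USB sticks:
  USB stick 1: 24 = 24
  USB stick 2: 24 = 24
  USB stick 3: 23 = 23
  USB stick 4: 15 + 12 = 27
  USB stick 5: 13 + 13 = 26
  USB stick 6: 10 + 10 + 7 = 27
  USB stick 7: 6 = 6
No arrangement into 6 USB sticks stays within capacity, so 7 is optimal.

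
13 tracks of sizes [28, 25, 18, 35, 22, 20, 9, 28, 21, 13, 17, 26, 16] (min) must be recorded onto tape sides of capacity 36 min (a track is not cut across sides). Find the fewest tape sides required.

9

Total = 35 + 28 + 28 + 26 + 25 + 22 + 21 + 20 + 18 + 17 + 16 + 13 + 9 = 278 min.
Lower bound: ⌈278/36⌉ = 8 tape sides.
A packing using 9 tape sides:
  side 1: 35 = 35
  side 2: 28 = 28
  side 3: 28 = 28
  side 4: 26 + 9 = 35
  side 5: 25 = 25
  side 6: 22 + 13 = 35
  side 7: 21 = 21
  side 8: 20 + 16 = 36
  side 9: 18 + 17 = 35
No arrangement into 8 tape sides stays within capacity, so 9 is optimal.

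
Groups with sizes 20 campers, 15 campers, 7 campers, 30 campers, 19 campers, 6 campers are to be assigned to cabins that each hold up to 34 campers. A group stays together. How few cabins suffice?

3

Total = 30 + 20 + 19 + 15 + 7 + 6 = 97 campers.
Lower bound: ⌈97/34⌉ = 3 cabins.
A packing using 3 cabins:
  cabin 1: 30 = 30
  cabin 2: 20 + 7 + 6 = 33
  cabin 3: 19 + 15 = 34
This matches the lower bound, so 3 is optimal.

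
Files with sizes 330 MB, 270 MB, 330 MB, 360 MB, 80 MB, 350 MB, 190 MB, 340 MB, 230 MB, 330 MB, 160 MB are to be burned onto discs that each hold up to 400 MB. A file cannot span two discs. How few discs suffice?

Total = 360 + 350 + 340 + 330 + 330 + 330 + 270 + 230 + 190 + 160 + 80 = 2970 MB.
Lower bound: ⌈2970/400⌉ = 8 discs.
A packing using 9 discs:
  disc 1: 360 = 360
  disc 2: 350 = 350
  disc 3: 340 = 340
  disc 4: 330 = 330
  disc 5: 330 = 330
  disc 6: 330 = 330
  disc 7: 270 + 80 = 350
  disc 8: 230 + 160 = 390
  disc 9: 190 = 190
No arrangement into 8 discs stays within capacity, so 9 is optimal.

9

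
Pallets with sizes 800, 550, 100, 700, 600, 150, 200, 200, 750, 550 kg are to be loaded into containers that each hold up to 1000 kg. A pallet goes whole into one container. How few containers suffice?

Total = 800 + 750 + 700 + 600 + 550 + 550 + 200 + 200 + 150 + 100 = 4600 kg.
Lower bound: ⌈4600/1000⌉ = 5 containers.
Also, 6 pallets each exceed 500 kg, and no two of those can share a container, so at least 6 containers are needed.
A packing using 6 containers:
  container 1: 800 + 200 = 1000
  container 2: 750 + 200 = 950
  container 3: 700 + 150 + 100 = 950
  container 4: 600 = 600
  container 5: 550 = 550
  container 6: 550 = 550
This matches the lower bound, so 6 is optimal.

6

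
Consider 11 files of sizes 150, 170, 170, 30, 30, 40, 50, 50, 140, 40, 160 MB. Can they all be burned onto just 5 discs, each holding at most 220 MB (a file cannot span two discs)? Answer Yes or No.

Yes

A valid assignment using 5 discs:
  disc 1: 170 + 50 = 220
  disc 2: 170 + 50 = 220
  disc 3: 160 + 40 = 200
  disc 4: 150 + 40 + 30 = 220
  disc 5: 140 + 30 = 170
Every load is within 220 MB, so 5 discs suffice.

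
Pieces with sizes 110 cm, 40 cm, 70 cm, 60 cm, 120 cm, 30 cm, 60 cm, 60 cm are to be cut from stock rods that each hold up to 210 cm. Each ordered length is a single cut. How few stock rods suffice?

3

Total = 120 + 110 + 70 + 60 + 60 + 60 + 40 + 30 = 550 cm.
Lower bound: ⌈550/210⌉ = 3 stock rods.
A packing using 3 stock rods:
  stock rod 1: 120 + 70 = 190
  stock rod 2: 110 + 60 + 40 = 210
  stock rod 3: 60 + 60 + 30 = 150
This matches the lower bound, so 3 is optimal.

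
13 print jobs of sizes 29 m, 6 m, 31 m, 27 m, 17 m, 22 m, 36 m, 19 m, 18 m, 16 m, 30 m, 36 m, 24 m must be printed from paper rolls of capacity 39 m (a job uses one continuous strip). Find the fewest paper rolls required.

Total = 36 + 36 + 31 + 30 + 29 + 27 + 24 + 22 + 19 + 18 + 17 + 16 + 6 = 311 m.
Lower bound: ⌈311/39⌉ = 8 paper rolls.
A packing using 10 paper rolls:
  roll 1: 36 = 36
  roll 2: 36 = 36
  roll 3: 31 + 6 = 37
  roll 4: 30 = 30
  roll 5: 29 = 29
  roll 6: 27 = 27
  roll 7: 24 = 24
  roll 8: 22 + 17 = 39
  roll 9: 19 + 18 = 37
  roll 10: 16 = 16
No arrangement into 9 paper rolls stays within capacity, so 10 is optimal.

10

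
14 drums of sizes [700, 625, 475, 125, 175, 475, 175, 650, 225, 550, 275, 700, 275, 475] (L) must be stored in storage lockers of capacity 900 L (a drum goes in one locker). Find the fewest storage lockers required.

8

Total = 700 + 700 + 650 + 625 + 550 + 475 + 475 + 475 + 275 + 275 + 225 + 175 + 175 + 125 = 5900 L.
Lower bound: ⌈5900/900⌉ = 7 storage lockers.
Also, 8 drums each exceed 450 L, and no two of those can share a locker, so at least 8 storage lockers are needed.
A packing using 8 storage lockers:
  locker 1: 700 + 175 = 875
  locker 2: 700 + 175 = 875
  locker 3: 650 + 225 = 875
  locker 4: 625 + 275 = 900
  locker 5: 550 + 275 = 825
  locker 6: 475 + 125 = 600
  locker 7: 475 = 475
  locker 8: 475 = 475
This matches the lower bound, so 8 is optimal.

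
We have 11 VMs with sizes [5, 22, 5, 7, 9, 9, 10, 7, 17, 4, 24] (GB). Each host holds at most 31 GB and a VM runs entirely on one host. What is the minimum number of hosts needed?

Total = 24 + 22 + 17 + 10 + 9 + 9 + 7 + 7 + 5 + 5 + 4 = 119 GB.
Lower bound: ⌈119/31⌉ = 4 hosts.
A packing using 4 hosts:
  host 1: 24 + 7 = 31
  host 2: 22 + 9 = 31
  host 3: 17 + 10 + 4 = 31
  host 4: 9 + 7 + 5 + 5 = 26
This matches the lower bound, so 4 is optimal.

4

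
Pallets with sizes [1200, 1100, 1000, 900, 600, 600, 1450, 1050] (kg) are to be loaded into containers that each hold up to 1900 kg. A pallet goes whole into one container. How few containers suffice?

5

Total = 1450 + 1200 + 1100 + 1050 + 1000 + 900 + 600 + 600 = 7900 kg.
Lower bound: ⌈7900/1900⌉ = 5 containers.
A packing using 5 containers:
  container 1: 1450 = 1450
  container 2: 1200 + 600 = 1800
  container 3: 1100 + 600 = 1700
  container 4: 1050 = 1050
  container 5: 1000 + 900 = 1900
This matches the lower bound, so 5 is optimal.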